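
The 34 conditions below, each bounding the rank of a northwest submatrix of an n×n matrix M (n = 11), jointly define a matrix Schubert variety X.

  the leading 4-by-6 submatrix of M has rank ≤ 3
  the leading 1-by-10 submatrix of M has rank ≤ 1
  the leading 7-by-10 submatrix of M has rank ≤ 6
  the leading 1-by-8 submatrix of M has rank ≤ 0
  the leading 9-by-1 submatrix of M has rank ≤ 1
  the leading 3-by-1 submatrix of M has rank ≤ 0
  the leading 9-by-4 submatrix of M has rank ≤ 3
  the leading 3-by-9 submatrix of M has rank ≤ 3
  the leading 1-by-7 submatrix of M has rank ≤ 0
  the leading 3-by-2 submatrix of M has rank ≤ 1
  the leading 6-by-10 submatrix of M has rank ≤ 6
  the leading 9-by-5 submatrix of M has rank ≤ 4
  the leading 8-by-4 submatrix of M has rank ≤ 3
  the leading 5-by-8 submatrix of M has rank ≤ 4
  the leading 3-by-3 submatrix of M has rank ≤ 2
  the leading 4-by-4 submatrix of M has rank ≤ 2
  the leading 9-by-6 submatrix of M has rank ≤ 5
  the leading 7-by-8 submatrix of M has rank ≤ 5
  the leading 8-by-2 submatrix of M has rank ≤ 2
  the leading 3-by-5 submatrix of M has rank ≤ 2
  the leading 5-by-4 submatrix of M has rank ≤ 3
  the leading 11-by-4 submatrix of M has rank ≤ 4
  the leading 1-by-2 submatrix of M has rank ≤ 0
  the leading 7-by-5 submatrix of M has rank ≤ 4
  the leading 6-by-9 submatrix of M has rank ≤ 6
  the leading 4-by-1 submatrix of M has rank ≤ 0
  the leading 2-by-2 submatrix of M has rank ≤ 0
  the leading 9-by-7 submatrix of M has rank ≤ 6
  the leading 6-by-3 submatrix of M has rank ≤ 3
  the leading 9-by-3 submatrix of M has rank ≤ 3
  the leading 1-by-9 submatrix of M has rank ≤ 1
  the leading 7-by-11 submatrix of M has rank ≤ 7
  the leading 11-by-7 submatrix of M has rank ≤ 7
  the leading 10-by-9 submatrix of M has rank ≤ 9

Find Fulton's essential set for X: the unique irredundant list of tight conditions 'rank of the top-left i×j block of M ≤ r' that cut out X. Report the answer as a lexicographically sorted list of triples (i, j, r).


The tightest implied rank at each (i,j), from the 34 conditions:

  0 | 0 | 0 | 0 | 0 | 0 | 0 | 0 | 1 | 1 | 1
  0 | 0 | 1 | 1 | 1 | 1 | 1 | 1 | 2 | 2 | 2
  0 | 1 | 2 | 2 | 2 | 2 | 2 | 2 | 3 | 3 | 3
  0 | 1 | 2 | 2 | 3 | 3 | 3 | 3 | 4 | 4 | 4
  1 | 2 | 3 | 3 | 4 | 4 | 4 | 4 | 5 | 5 | 5
  1 | 2 | 3 | 3 | 4 | 5 | 5 | 5 | 6 | 6 | 6
  1 | 2 | 3 | 3 | 4 | 5 | 5 | 5 | 6 | 6 | 7
  1 | 2 | 3 | 3 | 4 | 5 | 6 | 6 | 7 | 7 | 8
  1 | 2 | 3 | 3 | 4 | 5 | 6 | 7 | 8 | 8 | 9
  1 | 2 | 3 | 4 | 5 | 6 | 7 | 8 | 9 | 9 | 10
  1 | 2 | 3 | 4 | 5 | 6 | 7 | 8 | 9 | 10 | 11

giving w = (9, 3, 2, 5, 1, 6, 11, 7, 8, 4, 10) via Δ²R.

|D(w)|=20, |Ess(w)|=7:

[(1, 8, 0), (2, 2, 0), (4, 1, 0), (4, 4, 2), (7, 8, 5), (7, 10, 6), (9, 4, 3)]


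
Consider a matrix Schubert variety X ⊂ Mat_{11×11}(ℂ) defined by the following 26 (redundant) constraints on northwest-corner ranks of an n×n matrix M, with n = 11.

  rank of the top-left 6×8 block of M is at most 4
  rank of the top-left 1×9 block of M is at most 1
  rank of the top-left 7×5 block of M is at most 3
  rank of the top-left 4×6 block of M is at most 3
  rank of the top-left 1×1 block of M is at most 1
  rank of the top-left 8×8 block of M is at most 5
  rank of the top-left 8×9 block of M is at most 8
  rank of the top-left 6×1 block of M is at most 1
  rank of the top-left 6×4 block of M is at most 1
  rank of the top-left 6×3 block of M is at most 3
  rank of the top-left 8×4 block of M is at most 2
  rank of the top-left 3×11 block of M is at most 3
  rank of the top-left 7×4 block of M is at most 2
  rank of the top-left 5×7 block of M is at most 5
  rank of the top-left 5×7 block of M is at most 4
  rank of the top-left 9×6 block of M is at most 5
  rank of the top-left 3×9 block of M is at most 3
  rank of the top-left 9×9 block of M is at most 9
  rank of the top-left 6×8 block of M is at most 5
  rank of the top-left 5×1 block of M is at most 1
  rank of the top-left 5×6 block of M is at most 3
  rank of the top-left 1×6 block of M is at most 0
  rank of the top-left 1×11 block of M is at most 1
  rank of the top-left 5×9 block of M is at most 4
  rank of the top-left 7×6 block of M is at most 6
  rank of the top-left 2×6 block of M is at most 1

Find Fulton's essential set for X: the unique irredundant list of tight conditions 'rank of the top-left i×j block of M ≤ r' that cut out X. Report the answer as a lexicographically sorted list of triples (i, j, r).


Recovering R(i,j) via the rank-extension bound from the 26 conditions:

  row 1: 0 | 0 | 0 | 0 | 0 | 0 | 1 | 1 | 1 | 1 | 1
  row 2: 1 | 1 | 1 | 1 | 1 | 1 | 2 | 2 | 2 | 2 | 2
  row 3: 1 | 1 | 1 | 1 | 2 | 2 | 3 | 3 | 3 | 3 | 3
  row 4: 1 | 1 | 1 | 1 | 2 | 3 | 4 | 4 | 4 | 4 | 4
  row 5: 1 | 1 | 1 | 1 | 2 | 3 | 4 | 4 | 4 | 5 | 5
  row 6: 1 | 1 | 1 | 1 | 2 | 3 | 4 | 4 | 5 | 6 | 6
  row 7: 1 | 2 | 2 | 2 | 3 | 4 | 5 | 5 | 6 | 7 | 7
  row 8: 1 | 2 | 2 | 2 | 3 | 4 | 5 | 5 | 6 | 7 | 8
  row 9: 1 | 2 | 3 | 3 | 4 | 5 | 6 | 6 | 7 | 8 | 9
  row 10: 1 | 2 | 3 | 4 | 5 | 6 | 7 | 7 | 8 | 9 | 10
  row 11: 1 | 2 | 3 | 4 | 5 | 6 | 7 | 8 | 9 | 10 | 11

the unique w with this rank table is (7, 1, 5, 6, 10, 9, 2, 11, 3, 4, 8).

ℓ(w)=24; the 6 essential cells (i,j,r):

[(1, 6, 0), (5, 9, 4), (6, 4, 1), (6, 8, 4), (8, 4, 2), (8, 8, 5)]


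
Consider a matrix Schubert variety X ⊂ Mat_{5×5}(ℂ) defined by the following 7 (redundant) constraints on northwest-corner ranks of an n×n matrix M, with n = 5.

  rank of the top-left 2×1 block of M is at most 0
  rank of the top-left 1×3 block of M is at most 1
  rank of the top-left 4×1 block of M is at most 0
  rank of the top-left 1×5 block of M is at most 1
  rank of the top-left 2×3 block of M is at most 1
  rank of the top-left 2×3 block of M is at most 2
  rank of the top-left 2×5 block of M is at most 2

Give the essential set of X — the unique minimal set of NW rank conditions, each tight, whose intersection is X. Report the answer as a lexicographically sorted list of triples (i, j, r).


Propagating the 7 rank bounds to every northwest block:

  R[1]: 0 | 1 | 1 | 1 | 1
  R[2]: 0 | 1 | 1 | 2 | 2
  R[3]: 0 | 1 | 2 | 3 | 3
  R[4]: 0 | 1 | 2 | 3 | 4
  R[5]: 1 | 2 | 3 | 4 | 5

so w = (2, 4, 3, 5, 1).

D(w) has 5 cells with 2 SE-corners; essential set:

[(2, 3, 1), (4, 1, 0)]


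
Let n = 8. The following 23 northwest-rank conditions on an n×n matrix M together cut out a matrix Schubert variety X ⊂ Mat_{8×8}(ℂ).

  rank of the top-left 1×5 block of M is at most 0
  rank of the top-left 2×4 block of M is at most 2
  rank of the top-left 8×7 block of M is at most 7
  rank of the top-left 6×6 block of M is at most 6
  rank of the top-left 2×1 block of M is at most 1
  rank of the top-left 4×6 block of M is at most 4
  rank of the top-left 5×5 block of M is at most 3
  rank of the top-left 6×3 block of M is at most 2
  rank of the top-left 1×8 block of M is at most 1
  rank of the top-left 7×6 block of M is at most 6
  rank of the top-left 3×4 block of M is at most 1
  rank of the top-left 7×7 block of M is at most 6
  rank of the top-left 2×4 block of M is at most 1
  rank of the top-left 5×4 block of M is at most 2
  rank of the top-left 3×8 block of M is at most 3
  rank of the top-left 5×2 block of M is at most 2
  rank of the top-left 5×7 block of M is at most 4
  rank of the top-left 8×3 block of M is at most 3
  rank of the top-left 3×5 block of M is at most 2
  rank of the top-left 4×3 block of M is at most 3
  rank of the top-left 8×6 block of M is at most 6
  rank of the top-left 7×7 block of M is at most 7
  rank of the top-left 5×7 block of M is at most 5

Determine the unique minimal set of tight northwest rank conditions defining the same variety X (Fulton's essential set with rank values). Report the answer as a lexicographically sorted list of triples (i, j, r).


Computing R[i][j] = min implied NW-rank bound (n=8, 23 conditions):

  0  0  0  0  0  1  1  1
  1  1  1  1  1  2  2  2
  1  1  1  1  2  3  3  3
  1  2  2  2  3  4  4  4
  1  2  2  2  3  4  4  5
  1  2  2  3  4  5  5  6
  1  2  3  4  5  6  6  7
  1  2  3  4  5  6  7  8

hence w(1..8) = (6, 1, 5, 2, 8, 4, 3, 7).

Rothe diagram D(w) (12 cells), 5 SE-corners (essential conditions):

[(1, 5, 0), (3, 4, 1), (5, 4, 2), (5, 7, 4), (6, 3, 2)]


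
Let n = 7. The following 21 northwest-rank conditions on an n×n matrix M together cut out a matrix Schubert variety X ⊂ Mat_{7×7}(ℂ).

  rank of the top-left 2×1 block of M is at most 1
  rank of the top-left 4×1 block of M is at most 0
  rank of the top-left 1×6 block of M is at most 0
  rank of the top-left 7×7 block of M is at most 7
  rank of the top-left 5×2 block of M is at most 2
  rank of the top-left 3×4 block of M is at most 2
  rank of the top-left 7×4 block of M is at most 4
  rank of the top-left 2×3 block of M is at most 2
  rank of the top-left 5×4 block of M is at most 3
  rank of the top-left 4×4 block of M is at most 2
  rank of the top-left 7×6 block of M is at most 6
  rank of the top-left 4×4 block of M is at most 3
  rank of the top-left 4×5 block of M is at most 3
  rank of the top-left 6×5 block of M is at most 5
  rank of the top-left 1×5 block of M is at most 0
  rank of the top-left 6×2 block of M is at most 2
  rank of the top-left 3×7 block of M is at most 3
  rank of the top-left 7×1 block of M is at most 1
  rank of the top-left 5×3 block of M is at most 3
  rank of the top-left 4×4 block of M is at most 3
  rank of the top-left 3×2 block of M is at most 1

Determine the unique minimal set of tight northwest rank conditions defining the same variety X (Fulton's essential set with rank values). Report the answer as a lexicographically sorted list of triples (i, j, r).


Recovering R(i,j) via the rank-extension bound from the 21 conditions:

  row 1: 0  0  0  0  0  0  1
  row 2: 0  1  1  1  1  1  2
  row 3: 0  1  2  2  2  2  3
  row 4: 0  1  2  2  3  3  4
  row 5: 1  2  3  3  4  4  5
  row 6: 1  2  3  4  5  5  6
  row 7: 1  2  3  4  5  6  7

so w = (7, 2, 3, 5, 1, 4, 6).

3 SE-corners of the 10-cell Rothe diagram give Ess(w):

[(1, 6, 0), (4, 1, 0), (4, 4, 2)]


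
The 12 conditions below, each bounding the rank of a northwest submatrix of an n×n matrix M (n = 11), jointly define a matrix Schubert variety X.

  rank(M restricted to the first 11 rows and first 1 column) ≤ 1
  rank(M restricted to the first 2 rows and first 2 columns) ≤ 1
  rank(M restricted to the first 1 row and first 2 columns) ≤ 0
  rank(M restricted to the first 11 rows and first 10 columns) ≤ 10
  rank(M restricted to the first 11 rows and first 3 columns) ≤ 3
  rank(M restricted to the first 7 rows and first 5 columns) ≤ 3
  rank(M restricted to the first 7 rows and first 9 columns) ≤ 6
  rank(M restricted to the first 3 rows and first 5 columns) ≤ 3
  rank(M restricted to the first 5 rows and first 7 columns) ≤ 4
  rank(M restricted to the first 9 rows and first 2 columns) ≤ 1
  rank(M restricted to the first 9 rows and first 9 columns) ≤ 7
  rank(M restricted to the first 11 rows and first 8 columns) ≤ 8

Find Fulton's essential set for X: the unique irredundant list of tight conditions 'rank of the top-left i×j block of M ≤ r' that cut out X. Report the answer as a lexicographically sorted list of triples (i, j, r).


Computing R[i][j] = min implied NW-rank bound (n=11, 12 conditions):

  i=1: 0  0  1  1  1  1  1  1  1  1  1
  i=2: 1  1  2  2  2  2  2  2  2  2  2
  i=3: 1  1  2  3  3  3  3  3  3  3  3
  i=4: 1  1  2  3  3  4  4  4  4  4  4
  i=5: 1  1  2  3  3  4  4  5  5  5  5
  i=6: 1  1  2  3  3  4  5  6  6  6  6
  i=7: 1  1  2  3  3  4  5  6  6  7  7
  i=8: 1  1  2  3  4  5  6  7  7  8  8
  i=9: 1  1  2  3  4  5  6  7  7  8  9
  i=10: 1  2  3  4  5  6  7  8  8  9  10
  i=11: 1  2  3  4  5  6  7  8  9  10  11

hence w(1..11) = (3, 1, 4, 6, 8, 7, 10, 5, 11, 2, 9).

|D(w)|=16, |Ess(w)|=6:

[(1, 2, 0), (5, 7, 4), (7, 5, 3), (7, 9, 6), (9, 2, 1), (9, 9, 7)]


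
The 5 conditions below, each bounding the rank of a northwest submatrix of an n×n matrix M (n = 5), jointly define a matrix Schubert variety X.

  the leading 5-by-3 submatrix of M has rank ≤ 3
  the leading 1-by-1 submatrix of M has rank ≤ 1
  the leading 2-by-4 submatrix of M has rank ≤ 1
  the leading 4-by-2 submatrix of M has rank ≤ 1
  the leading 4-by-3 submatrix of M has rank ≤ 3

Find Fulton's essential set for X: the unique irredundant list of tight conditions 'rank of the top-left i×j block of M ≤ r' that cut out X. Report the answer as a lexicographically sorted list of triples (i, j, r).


Recovering R(i,j) via the rank-extension bound from the 5 conditions:

  i=1: 1  1  1  1  1
  i=2: 1  1  1  1  2
  i=3: 1  1  2  2  3
  i=4: 1  1  2  3  4
  i=5: 1  2  3  4  5

giving w = (1, 5, 3, 4, 2) via Δ²R.

ℓ(w)=5; the 2 essential cells (i,j,r):

[(2, 4, 1), (4, 2, 1)]


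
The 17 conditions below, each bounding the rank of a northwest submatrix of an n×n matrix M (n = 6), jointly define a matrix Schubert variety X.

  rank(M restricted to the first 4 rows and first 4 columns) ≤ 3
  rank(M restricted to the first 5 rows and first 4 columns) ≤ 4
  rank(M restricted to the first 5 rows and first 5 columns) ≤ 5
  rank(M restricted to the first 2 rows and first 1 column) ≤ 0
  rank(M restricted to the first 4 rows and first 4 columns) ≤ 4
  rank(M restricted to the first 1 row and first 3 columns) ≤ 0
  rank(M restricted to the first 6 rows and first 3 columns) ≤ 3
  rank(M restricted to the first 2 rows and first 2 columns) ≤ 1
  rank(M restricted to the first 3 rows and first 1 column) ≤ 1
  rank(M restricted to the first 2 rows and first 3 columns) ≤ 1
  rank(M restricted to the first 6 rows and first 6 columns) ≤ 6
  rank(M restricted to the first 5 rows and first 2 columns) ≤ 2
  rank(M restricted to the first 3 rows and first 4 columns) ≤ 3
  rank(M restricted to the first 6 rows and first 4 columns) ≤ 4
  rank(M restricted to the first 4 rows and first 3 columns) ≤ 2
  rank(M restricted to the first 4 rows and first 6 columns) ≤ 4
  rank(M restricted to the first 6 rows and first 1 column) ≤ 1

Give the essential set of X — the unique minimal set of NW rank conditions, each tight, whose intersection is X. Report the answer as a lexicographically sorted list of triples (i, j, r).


Recovering R(i,j) via the rank-extension bound from the 17 conditions:

  R[1]: 0 | 0 | 0 | 1 | 1 | 1
  R[2]: 0 | 1 | 1 | 2 | 2 | 2
  R[3]: 1 | 2 | 2 | 3 | 3 | 3
  R[4]: 1 | 2 | 2 | 3 | 4 | 4
  R[5]: 1 | 2 | 3 | 4 | 5 | 5
  R[6]: 1 | 2 | 3 | 4 | 5 | 6

hence w(1..6) = (4, 2, 1, 5, 3, 6).

ℓ(w)=5; the 3 essential cells (i,j,r):

[(1, 3, 0), (2, 1, 0), (4, 3, 2)]


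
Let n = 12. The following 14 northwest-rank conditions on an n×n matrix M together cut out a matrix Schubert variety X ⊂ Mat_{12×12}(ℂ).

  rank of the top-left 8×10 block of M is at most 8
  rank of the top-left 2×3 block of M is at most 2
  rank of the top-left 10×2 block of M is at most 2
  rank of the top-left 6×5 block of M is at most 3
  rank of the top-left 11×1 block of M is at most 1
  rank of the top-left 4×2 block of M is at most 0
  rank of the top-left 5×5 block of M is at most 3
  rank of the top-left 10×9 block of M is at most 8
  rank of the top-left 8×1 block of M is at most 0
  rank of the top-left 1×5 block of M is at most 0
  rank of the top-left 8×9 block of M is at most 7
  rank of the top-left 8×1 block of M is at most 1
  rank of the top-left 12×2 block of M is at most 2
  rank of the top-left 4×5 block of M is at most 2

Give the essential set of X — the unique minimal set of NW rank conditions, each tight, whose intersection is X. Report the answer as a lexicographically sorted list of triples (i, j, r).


Computing R[i][j] = min implied NW-rank bound (n=12, 14 conditions):

  i=1: 0, 0, 0, 0, 0, 1, 1, 1, 1, 1, 1, 1
  i=2: 0, 0, 1, 1, 1, 2, 2, 2, 2, 2, 2, 2
  i=3: 0, 0, 1, 2, 2, 3, 3, 3, 3, 3, 3, 3
  i=4: 0, 0, 1, 2, 2, 3, 4, 4, 4, 4, 4, 4
  i=5: 0, 1, 2, 3, 3, 4, 5, 5, 5, 5, 5, 5
  i=6: 0, 1, 2, 3, 3, 4, 5, 6, 6, 6, 6, 6
  i=7: 0, 1, 2, 3, 4, 5, 6, 7, 7, 7, 7, 7
  i=8: 0, 1, 2, 3, 4, 5, 6, 7, 7, 8, 8, 8
  i=9: 1, 2, 3, 4, 5, 6, 7, 8, 8, 9, 9, 9
  i=10: 1, 2, 3, 4, 5, 6, 7, 8, 8, 9, 10, 10
  i=11: 1, 2, 3, 4, 5, 6, 7, 8, 9, 10, 11, 11
  i=12: 1, 2, 3, 4, 5, 6, 7, 8, 9, 10, 11, 12

hence w(1..12) = (6, 3, 4, 7, 2, 8, 5, 10, 1, 11, 9, 12).

Fulton essential set (7 of the 19 Rothe cells):

[(1, 5, 0), (4, 2, 0), (4, 5, 2), (6, 5, 3), (8, 1, 0), (8, 9, 7), (10, 9, 8)]


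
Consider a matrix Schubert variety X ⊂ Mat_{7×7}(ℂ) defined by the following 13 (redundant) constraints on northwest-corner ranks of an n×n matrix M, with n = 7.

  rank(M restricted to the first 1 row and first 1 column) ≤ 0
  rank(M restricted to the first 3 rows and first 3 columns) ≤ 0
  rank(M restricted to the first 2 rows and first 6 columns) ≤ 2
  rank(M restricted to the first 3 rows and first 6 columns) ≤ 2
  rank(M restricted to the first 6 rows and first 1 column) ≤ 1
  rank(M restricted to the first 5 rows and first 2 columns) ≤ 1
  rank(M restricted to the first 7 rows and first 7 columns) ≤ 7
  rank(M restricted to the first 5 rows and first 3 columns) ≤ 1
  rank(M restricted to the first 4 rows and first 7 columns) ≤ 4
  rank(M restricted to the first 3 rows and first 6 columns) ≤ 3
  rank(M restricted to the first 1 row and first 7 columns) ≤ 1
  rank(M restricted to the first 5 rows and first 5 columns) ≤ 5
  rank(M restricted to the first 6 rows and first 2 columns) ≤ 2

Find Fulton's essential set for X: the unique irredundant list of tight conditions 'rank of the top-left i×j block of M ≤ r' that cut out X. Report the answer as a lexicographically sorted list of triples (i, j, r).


Computing R[i][j] = min implied NW-rank bound (n=7, 13 conditions):

  R[1]: 0 | 0 | 0 | 1 | 1 | 1 | 1
  R[2]: 0 | 0 | 0 | 1 | 2 | 2 | 2
  R[3]: 0 | 0 | 0 | 1 | 2 | 2 | 3
  R[4]: 1 | 1 | 1 | 2 | 3 | 3 | 4
  R[5]: 1 | 1 | 1 | 2 | 3 | 4 | 5
  R[6]: 1 | 2 | 2 | 3 | 4 | 5 | 6
  R[7]: 1 | 2 | 3 | 4 | 5 | 6 | 7

hence w(1..7) = (4, 5, 7, 1, 6, 2, 3).

ℓ(w)=12; the 3 essential cells (i,j,r):

[(3, 3, 0), (3, 6, 2), (5, 3, 1)]


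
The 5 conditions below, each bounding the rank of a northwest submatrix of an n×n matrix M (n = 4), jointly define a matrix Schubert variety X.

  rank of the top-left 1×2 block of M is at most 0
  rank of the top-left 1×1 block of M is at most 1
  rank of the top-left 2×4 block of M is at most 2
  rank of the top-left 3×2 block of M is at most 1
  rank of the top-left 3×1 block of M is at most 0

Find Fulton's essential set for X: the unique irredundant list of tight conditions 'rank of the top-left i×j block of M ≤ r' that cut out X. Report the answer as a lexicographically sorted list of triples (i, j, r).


Propagating the 5 rank bounds to every northwest block:

  row 1: 0 | 0 | 1 | 1
  row 2: 0 | 1 | 2 | 2
  row 3: 0 | 1 | 2 | 3
  row 4: 1 | 2 | 3 | 4

reading off 1-entries of Δ²R: w = (3, 2, 4, 1).

Rothe diagram D(w) (4 cells), 2 SE-corners (essential conditions):

[(1, 2, 0), (3, 1, 0)]


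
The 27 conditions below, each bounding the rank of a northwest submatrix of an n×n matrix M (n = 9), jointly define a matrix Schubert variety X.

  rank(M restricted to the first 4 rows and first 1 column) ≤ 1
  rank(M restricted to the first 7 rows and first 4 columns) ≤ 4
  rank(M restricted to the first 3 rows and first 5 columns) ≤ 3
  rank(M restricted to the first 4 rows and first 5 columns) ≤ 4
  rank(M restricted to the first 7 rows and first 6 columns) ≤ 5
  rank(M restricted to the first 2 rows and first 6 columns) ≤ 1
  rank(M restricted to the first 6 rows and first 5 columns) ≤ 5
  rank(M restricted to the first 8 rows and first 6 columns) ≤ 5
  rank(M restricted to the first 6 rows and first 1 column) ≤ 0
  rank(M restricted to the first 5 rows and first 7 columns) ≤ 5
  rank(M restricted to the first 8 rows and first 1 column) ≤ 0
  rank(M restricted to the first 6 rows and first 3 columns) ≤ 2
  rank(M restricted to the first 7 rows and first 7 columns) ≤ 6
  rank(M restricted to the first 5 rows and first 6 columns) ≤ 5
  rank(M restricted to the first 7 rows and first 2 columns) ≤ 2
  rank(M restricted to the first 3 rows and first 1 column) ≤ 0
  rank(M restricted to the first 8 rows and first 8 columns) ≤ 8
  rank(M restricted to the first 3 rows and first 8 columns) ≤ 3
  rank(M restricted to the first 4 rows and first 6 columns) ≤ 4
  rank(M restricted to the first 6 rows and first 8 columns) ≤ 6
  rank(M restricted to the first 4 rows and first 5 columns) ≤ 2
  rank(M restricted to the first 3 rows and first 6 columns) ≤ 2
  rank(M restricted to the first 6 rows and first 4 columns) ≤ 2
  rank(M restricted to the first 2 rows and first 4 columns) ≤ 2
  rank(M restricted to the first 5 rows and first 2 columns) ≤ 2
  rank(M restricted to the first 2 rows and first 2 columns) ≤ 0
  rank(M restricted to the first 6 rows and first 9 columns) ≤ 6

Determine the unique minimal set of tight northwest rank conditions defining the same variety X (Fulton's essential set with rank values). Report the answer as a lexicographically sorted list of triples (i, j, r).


Reconstructing r_w from the 27 given conditions:

  row 1: 0 0 1 1 1 1 1 1 1
  row 2: 0 0 1 1 1 1 2 2 2
  row 3: 0 1 2 2 2 2 3 3 3
  row 4: 0 1 2 2 2 3 4 4 4
  row 5: 0 1 2 2 3 4 5 5 5
  row 6: 0 1 2 2 3 4 5 6 6
  row 7: 0 1 2 3 4 5 6 7 7
  row 8: 0 1 2 3 4 5 6 7 8
  row 9: 1 2 3 4 5 6 7 8 9

second differences of R give the permutation w = (3, 7, 2, 6, 5, 8, 4, 9, 1).

|D(w)|=17, |Ess(w)|=5:

[(2, 2, 0), (2, 6, 1), (4, 5, 2), (6, 4, 2), (8, 1, 0)]


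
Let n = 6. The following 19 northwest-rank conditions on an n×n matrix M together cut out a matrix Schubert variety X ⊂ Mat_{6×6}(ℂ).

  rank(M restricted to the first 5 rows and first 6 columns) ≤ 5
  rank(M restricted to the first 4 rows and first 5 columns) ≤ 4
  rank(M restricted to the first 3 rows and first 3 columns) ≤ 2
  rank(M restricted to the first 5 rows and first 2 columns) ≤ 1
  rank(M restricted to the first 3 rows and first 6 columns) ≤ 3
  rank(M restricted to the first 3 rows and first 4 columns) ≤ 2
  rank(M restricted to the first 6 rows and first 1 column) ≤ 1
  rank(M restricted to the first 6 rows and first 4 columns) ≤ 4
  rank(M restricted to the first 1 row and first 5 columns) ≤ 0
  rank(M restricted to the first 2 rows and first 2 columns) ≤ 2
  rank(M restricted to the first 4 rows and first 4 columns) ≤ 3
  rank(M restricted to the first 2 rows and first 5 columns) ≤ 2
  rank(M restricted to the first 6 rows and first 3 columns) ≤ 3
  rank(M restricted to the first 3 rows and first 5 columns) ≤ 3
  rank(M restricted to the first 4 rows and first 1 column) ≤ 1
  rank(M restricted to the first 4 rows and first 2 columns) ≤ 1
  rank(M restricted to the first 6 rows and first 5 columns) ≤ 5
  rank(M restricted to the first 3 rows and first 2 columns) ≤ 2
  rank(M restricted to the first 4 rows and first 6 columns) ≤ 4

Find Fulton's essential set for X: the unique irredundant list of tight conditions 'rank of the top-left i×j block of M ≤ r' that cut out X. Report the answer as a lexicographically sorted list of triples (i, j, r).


Propagating the 19 rank bounds to every northwest block:

  i=1: 0, 0, 0, 0, 0, 1
  i=2: 1, 1, 1, 1, 1, 2
  i=3: 1, 1, 2, 2, 2, 3
  i=4: 1, 1, 2, 3, 3, 4
  i=5: 1, 1, 2, 3, 4, 5
  i=6: 1, 2, 3, 4, 5, 6

second differences of R give the permutation w = (6, 1, 3, 4, 5, 2).

Fulton essential set (2 of the 8 Rothe cells):

[(1, 5, 0), (5, 2, 1)]


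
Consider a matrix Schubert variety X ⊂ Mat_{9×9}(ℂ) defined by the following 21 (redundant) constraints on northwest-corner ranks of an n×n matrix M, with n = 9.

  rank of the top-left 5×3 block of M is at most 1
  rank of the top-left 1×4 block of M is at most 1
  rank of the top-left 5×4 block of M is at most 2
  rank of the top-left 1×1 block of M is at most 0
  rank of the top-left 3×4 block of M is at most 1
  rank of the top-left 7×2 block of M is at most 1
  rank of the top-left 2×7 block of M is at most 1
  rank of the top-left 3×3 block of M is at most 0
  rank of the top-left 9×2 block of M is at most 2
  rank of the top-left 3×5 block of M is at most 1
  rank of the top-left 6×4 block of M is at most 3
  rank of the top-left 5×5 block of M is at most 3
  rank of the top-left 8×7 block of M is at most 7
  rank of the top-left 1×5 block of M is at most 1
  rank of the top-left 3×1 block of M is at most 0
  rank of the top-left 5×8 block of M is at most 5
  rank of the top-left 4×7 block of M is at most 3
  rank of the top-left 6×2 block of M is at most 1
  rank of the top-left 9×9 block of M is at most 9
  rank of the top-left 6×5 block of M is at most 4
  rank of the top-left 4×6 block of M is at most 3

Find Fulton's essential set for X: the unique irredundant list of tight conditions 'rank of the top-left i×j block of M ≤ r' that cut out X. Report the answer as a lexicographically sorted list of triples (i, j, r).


Rank table r_w(9×9) implied by the 21 constraints:

  i=1: 0  0  0  1  1  1  1  1  1
  i=2: 0  0  0  1  1  1  1  2  2
  i=3: 0  0  0  1  1  2  2  3  3
  i=4: 1  1  1  2  2  3  3  4  4
  i=5: 1  1  1  2  3  4  4  5  5
  i=6: 1  1  2  3  4  5  5  6  6
  i=7: 1  1  2  3  4  5  6  7  7
  i=8: 1  2  3  4  5  6  7  8  8
  i=9: 1  2  3  4  5  6  7  8  9

so w = (4, 8, 6, 1, 5, 3, 7, 2, 9).

Fulton essential set (5 of the 17 Rothe cells):

[(2, 7, 1), (3, 3, 0), (3, 5, 1), (5, 3, 1), (7, 2, 1)]


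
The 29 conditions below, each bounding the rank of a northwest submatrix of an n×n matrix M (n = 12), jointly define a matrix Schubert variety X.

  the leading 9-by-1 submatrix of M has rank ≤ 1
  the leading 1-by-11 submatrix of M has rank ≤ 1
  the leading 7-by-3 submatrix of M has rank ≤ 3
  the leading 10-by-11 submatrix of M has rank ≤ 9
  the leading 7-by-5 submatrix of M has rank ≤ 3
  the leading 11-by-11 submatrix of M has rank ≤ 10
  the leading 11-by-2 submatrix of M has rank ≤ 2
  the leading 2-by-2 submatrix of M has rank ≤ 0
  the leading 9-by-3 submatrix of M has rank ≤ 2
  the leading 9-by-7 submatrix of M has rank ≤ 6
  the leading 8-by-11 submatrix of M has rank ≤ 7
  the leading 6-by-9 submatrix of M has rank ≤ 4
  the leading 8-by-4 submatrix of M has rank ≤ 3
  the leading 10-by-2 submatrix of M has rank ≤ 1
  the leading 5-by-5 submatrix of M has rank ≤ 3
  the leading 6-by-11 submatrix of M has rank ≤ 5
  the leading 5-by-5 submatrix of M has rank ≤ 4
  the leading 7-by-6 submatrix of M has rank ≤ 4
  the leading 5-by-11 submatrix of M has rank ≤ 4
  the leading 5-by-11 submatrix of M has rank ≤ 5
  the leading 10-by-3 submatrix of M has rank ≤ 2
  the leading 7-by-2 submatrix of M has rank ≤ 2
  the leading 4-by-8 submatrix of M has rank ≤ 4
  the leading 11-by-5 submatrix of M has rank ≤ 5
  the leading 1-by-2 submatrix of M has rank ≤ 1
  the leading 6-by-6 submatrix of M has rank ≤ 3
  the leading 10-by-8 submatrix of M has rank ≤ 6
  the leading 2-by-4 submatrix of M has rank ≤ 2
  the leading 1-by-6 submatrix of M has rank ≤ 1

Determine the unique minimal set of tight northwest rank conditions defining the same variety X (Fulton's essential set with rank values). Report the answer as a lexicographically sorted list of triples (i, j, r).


Reconstructing r_w from the 29 given conditions:

  0 0 1 1 1 1 1 1 1 1 1 1
  0 0 1 2 2 2 2 2 2 2 2 2
  1 1 2 3 3 3 3 3 3 3 3 3
  1 1 2 3 3 3 4 4 4 4 4 4
  1 1 2 3 3 3 4 4 4 4 4 5
  1 1 2 3 3 3 4 4 4 5 5 6
  1 1 2 3 3 4 5 5 5 6 6 7
  1 1 2 3 4 5 6 6 6 7 7 8
  1 1 2 3 4 5 6 6 7 8 8 9
  1 1 2 3 4 5 6 6 7 8 9 10
  1 2 3 4 5 6 7 7 8 9 10 11
  1 2 3 4 5 6 7 8 9 10 11 12

hence w(1..12) = (3, 4, 1, 7, 12, 10, 6, 5, 9, 11, 2, 8).

D(w) has 26 cells with 7 SE-corners; essential set:

[(2, 2, 0), (5, 11, 4), (6, 6, 3), (6, 9, 4), (7, 5, 3), (10, 2, 1), (10, 8, 6)]


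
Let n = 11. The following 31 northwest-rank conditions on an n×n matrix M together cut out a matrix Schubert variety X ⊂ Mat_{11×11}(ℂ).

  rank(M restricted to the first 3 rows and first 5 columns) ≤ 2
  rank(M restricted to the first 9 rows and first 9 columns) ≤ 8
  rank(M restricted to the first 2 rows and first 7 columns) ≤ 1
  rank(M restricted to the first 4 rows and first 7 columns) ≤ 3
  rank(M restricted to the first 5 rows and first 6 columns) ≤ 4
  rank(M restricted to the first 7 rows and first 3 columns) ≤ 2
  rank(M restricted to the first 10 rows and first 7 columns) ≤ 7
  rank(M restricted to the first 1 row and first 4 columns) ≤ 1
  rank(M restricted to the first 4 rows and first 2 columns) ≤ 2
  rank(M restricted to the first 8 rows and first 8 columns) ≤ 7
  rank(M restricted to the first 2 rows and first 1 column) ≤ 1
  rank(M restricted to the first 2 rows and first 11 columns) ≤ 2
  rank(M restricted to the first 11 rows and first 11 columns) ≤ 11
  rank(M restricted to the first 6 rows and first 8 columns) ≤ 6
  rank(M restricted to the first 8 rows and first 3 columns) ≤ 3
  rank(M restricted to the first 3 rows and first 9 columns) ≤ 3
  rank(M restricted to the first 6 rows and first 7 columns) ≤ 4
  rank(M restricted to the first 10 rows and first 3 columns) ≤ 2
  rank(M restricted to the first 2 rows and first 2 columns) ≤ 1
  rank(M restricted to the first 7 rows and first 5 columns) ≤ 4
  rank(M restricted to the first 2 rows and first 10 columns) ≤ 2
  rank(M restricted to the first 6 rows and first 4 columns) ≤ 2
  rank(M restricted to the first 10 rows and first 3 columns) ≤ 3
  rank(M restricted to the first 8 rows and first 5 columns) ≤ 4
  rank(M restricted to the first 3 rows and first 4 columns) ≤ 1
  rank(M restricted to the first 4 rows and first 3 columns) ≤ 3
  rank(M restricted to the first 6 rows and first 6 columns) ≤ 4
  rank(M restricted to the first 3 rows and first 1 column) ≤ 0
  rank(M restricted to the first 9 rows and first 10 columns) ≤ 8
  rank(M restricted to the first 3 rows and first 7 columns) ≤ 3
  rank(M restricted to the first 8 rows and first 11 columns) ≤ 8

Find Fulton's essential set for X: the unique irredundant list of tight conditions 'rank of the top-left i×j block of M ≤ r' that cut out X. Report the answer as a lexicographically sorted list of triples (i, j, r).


Recovering R(i,j) via the rank-extension bound from the 31 conditions:

  0 1 1 1 1 1 1 1 1 1 1
  0 1 1 1 1 1 1 2 2 2 2
  0 1 1 1 2 2 2 3 3 3 3
  1 2 2 2 3 3 3 4 4 4 4
  1 2 2 2 3 4 4 5 5 5 5
  1 2 2 2 3 4 4 5 6 6 6
  1 2 2 3 4 5 5 6 7 7 7
  1 2 2 3 4 5 6 7 8 8 8
  1 2 2 3 4 5 6 7 8 8 9
  1 2 2 3 4 5 6 7 8 9 10
  1 2 3 4 5 6 7 8 9 10 11

so w = (2, 8, 5, 1, 6, 9, 4, 7, 11, 10, 3).

ℓ(w)=20; the 7 essential cells (i,j,r):

[(2, 7, 1), (3, 1, 0), (3, 4, 1), (6, 4, 2), (6, 7, 4), (9, 10, 8), (10, 3, 2)]


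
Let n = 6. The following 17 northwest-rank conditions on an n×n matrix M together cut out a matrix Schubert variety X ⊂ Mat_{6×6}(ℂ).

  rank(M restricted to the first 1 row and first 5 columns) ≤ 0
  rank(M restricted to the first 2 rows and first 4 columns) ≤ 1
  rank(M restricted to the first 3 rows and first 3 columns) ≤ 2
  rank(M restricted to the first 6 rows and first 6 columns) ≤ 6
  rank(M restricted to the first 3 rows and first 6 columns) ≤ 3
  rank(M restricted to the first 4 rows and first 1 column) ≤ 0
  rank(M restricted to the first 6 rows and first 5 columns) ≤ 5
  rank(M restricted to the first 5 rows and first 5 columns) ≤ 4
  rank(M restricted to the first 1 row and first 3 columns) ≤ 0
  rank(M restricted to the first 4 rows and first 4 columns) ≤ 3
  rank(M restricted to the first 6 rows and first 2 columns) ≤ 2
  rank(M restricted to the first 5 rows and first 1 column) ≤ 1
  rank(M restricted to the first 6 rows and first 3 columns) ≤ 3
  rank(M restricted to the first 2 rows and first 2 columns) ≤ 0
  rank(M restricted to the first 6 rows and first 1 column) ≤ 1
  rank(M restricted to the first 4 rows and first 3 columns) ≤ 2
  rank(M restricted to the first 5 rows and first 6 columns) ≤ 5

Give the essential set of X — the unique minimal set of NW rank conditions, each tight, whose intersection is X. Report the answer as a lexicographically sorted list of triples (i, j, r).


Rank table r_w(6×6) implied by the 17 constraints:

  row 1: 0, 0, 0, 0, 0, 1
  row 2: 0, 0, 1, 1, 1, 2
  row 3: 0, 1, 2, 2, 2, 3
  row 4: 0, 1, 2, 3, 3, 4
  row 5: 1, 2, 3, 4, 4, 5
  row 6: 1, 2, 3, 4, 5, 6

so w = (6, 3, 2, 4, 1, 5).

ℓ(w)=9; the 3 essential cells (i,j,r):

[(1, 5, 0), (2, 2, 0), (4, 1, 0)]


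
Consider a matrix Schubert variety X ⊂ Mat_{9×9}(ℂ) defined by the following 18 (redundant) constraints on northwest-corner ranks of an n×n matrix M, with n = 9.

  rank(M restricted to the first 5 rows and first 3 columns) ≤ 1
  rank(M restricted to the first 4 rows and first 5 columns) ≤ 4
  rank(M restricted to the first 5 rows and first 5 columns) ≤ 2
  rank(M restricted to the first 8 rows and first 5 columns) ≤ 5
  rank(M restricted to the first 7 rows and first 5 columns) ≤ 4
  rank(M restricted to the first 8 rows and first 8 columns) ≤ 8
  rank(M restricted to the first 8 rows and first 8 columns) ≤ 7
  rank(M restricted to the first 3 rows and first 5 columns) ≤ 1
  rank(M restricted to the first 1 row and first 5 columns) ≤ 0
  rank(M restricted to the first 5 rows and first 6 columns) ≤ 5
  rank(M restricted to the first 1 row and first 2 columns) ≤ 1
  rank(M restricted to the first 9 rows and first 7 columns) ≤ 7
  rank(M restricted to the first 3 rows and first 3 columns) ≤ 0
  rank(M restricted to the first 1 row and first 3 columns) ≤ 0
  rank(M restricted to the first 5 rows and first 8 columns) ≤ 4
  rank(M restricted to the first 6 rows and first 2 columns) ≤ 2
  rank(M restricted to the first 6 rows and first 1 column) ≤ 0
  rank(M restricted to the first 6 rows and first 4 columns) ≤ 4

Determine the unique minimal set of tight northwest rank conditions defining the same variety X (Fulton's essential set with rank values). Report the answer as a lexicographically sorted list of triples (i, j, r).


Recovering R(i,j) via the rank-extension bound from the 18 conditions:

  i=1: 0 | 0 | 0 | 0 | 0 | 1 | 1 | 1 | 1
  i=2: 0 | 0 | 0 | 1 | 1 | 2 | 2 | 2 | 2
  i=3: 0 | 0 | 0 | 1 | 1 | 2 | 3 | 3 | 3
  i=4: 0 | 1 | 1 | 2 | 2 | 3 | 4 | 4 | 4
  i=5: 0 | 1 | 1 | 2 | 2 | 3 | 4 | 4 | 5
  i=6: 0 | 1 | 2 | 3 | 3 | 4 | 5 | 5 | 6
  i=7: 1 | 2 | 3 | 4 | 4 | 5 | 6 | 6 | 7
  i=8: 1 | 2 | 3 | 4 | 5 | 6 | 7 | 7 | 8
  i=9: 1 | 2 | 3 | 4 | 5 | 6 | 7 | 8 | 9

so w = (6, 4, 7, 2, 9, 3, 1, 5, 8).

Rothe diagram D(w) (18 cells), 7 SE-corners (essential conditions):

[(1, 5, 0), (3, 3, 0), (3, 5, 1), (5, 3, 1), (5, 5, 2), (5, 8, 4), (6, 1, 0)]


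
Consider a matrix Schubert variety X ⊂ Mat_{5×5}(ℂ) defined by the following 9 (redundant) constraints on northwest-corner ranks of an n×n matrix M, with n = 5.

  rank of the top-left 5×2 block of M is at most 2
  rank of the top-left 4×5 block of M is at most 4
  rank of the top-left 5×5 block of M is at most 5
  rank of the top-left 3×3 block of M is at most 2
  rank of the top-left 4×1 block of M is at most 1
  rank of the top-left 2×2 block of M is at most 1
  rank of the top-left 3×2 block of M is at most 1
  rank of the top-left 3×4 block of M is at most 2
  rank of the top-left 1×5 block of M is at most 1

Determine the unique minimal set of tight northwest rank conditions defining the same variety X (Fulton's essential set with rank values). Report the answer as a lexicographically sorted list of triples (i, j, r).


The tightest implied rank at each (i,j), from the 9 conditions:

  1, 1, 1, 1, 1
  1, 1, 2, 2, 2
  1, 1, 2, 2, 3
  1, 2, 3, 3, 4
  1, 2, 3, 4, 5

so w = (1, 3, 5, 2, 4).

|D(w)|=3, |Ess(w)|=2:

[(3, 2, 1), (3, 4, 2)]


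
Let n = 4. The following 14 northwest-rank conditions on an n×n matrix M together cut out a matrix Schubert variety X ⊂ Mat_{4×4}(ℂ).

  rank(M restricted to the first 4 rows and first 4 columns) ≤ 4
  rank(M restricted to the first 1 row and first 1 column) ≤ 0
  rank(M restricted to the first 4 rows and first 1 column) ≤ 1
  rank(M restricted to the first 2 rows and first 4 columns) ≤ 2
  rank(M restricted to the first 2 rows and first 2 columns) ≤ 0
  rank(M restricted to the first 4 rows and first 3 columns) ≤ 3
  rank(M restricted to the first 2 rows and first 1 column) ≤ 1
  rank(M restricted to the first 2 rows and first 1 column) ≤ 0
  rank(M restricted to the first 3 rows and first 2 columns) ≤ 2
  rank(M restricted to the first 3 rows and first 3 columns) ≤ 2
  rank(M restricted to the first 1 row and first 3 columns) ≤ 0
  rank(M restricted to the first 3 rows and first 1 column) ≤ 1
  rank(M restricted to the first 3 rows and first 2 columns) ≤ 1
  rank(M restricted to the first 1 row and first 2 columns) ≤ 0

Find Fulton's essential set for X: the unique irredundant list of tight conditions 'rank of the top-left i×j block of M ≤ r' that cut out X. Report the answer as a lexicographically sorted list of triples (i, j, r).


Recovering R(i,j) via the rank-extension bound from the 14 conditions:

  row 1: 0 | 0 | 0 | 1
  row 2: 0 | 0 | 1 | 2
  row 3: 1 | 1 | 2 | 3
  row 4: 1 | 2 | 3 | 4

giving w = (4, 3, 1, 2) via Δ²R.

Rothe diagram D(w) (5 cells), 2 SE-corners (essential conditions):

[(1, 3, 0), (2, 2, 0)]


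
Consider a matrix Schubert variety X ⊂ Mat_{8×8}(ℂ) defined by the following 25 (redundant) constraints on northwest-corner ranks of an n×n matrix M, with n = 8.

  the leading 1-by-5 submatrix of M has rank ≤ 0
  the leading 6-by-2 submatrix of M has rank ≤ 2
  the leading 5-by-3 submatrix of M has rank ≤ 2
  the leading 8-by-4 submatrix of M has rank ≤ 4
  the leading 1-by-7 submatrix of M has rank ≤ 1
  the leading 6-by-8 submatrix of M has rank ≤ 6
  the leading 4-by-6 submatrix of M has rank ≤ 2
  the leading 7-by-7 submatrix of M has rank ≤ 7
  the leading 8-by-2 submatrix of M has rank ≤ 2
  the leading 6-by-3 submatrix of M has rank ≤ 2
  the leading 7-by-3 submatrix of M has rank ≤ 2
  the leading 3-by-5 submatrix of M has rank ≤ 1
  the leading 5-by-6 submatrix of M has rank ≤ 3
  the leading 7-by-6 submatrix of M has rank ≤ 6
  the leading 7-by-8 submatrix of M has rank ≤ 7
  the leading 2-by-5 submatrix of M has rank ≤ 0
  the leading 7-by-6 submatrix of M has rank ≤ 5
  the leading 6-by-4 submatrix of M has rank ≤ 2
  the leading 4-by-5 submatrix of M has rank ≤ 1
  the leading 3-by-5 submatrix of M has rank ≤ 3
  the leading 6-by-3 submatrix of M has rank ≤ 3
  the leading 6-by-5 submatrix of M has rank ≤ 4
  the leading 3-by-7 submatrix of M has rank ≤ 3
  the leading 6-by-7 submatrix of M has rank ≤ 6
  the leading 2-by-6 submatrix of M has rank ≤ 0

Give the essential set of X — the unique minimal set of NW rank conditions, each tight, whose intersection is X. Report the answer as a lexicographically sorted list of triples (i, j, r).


Rank table r_w(8×8) implied by the 25 constraints:

  row 1: 0 0 0 0 0 0 1 1
  row 2: 0 0 0 0 0 0 1 2
  row 3: 1 1 1 1 1 1 2 3
  row 4: 1 1 1 1 1 2 3 4
  row 5: 1 2 2 2 2 3 4 5
  row 6: 1 2 2 2 3 4 5 6
  row 7: 1 2 2 3 4 5 6 7
  row 8: 1 2 3 4 5 6 7 8

hence w(1..8) = (7, 8, 1, 6, 2, 5, 4, 3).

D(w) has 19 cells with 4 SE-corners; essential set:

[(2, 6, 0), (4, 5, 1), (6, 4, 2), (7, 3, 2)]


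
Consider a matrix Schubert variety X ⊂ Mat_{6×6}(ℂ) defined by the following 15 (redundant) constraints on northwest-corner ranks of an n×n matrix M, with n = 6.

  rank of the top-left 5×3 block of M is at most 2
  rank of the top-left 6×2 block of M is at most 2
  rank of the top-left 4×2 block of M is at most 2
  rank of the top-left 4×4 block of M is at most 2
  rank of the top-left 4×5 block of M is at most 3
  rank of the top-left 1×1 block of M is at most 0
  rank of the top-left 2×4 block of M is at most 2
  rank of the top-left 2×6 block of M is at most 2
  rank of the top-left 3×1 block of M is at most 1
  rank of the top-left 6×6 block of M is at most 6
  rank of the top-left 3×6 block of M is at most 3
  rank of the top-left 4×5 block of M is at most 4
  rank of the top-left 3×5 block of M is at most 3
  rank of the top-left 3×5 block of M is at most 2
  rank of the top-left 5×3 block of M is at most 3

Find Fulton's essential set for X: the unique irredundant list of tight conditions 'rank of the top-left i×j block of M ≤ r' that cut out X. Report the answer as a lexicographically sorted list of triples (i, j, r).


Computing R[i][j] = min implied NW-rank bound (n=6, 15 conditions):

  R[1]: 0  1  1  1  1  1
  R[2]: 1  2  2  2  2  2
  R[3]: 1  2  2  2  2  3
  R[4]: 1  2  2  2  3  4
  R[5]: 1  2  2  3  4  5
  R[6]: 1  2  3  4  5  6

giving w = (2, 1, 6, 5, 4, 3) via Δ²R.

|D(w)|=7, |Ess(w)|=4:

[(1, 1, 0), (3, 5, 2), (4, 4, 2), (5, 3, 2)]
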